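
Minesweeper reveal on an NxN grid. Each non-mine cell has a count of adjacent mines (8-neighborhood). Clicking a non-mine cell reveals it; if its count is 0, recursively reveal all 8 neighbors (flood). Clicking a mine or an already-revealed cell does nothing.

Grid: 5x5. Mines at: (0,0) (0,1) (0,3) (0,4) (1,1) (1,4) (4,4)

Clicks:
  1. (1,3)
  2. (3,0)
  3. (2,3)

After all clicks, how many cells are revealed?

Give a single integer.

Answer: 13

Derivation:
Click 1 (1,3) count=3: revealed 1 new [(1,3)] -> total=1
Click 2 (3,0) count=0: revealed 12 new [(2,0) (2,1) (2,2) (2,3) (3,0) (3,1) (3,2) (3,3) (4,0) (4,1) (4,2) (4,3)] -> total=13
Click 3 (2,3) count=1: revealed 0 new [(none)] -> total=13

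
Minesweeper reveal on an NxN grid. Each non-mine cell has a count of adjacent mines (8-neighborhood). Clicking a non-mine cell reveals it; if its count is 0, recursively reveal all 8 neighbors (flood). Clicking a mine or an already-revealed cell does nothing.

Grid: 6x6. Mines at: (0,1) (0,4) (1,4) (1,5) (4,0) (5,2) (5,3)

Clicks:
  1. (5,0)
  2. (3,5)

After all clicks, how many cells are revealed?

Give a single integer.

Click 1 (5,0) count=1: revealed 1 new [(5,0)] -> total=1
Click 2 (3,5) count=0: revealed 23 new [(1,0) (1,1) (1,2) (1,3) (2,0) (2,1) (2,2) (2,3) (2,4) (2,5) (3,0) (3,1) (3,2) (3,3) (3,4) (3,5) (4,1) (4,2) (4,3) (4,4) (4,5) (5,4) (5,5)] -> total=24

Answer: 24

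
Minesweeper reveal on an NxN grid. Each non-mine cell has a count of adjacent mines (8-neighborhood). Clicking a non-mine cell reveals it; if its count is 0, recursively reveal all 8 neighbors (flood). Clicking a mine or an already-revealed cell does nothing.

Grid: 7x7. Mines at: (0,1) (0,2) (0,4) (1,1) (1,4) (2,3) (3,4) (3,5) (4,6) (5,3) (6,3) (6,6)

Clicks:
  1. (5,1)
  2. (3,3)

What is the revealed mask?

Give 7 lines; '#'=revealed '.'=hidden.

Answer: .......
.......
###....
####...
###....
###....
###....

Derivation:
Click 1 (5,1) count=0: revealed 15 new [(2,0) (2,1) (2,2) (3,0) (3,1) (3,2) (4,0) (4,1) (4,2) (5,0) (5,1) (5,2) (6,0) (6,1) (6,2)] -> total=15
Click 2 (3,3) count=2: revealed 1 new [(3,3)] -> total=16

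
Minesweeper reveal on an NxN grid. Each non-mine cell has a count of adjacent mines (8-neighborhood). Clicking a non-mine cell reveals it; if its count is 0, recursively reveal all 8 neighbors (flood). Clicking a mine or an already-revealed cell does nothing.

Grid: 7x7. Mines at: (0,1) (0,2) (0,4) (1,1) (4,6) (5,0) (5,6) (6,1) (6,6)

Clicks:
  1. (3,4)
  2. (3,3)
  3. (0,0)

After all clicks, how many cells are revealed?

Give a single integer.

Click 1 (3,4) count=0: revealed 36 new [(0,5) (0,6) (1,2) (1,3) (1,4) (1,5) (1,6) (2,0) (2,1) (2,2) (2,3) (2,4) (2,5) (2,6) (3,0) (3,1) (3,2) (3,3) (3,4) (3,5) (3,6) (4,0) (4,1) (4,2) (4,3) (4,4) (4,5) (5,1) (5,2) (5,3) (5,4) (5,5) (6,2) (6,3) (6,4) (6,5)] -> total=36
Click 2 (3,3) count=0: revealed 0 new [(none)] -> total=36
Click 3 (0,0) count=2: revealed 1 new [(0,0)] -> total=37

Answer: 37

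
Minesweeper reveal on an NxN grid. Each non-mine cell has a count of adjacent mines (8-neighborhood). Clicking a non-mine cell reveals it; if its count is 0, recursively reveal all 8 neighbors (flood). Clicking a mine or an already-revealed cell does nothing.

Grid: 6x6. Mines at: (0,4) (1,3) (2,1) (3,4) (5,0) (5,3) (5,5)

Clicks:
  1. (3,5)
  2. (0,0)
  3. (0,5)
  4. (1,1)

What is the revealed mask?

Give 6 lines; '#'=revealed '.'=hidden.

Click 1 (3,5) count=1: revealed 1 new [(3,5)] -> total=1
Click 2 (0,0) count=0: revealed 6 new [(0,0) (0,1) (0,2) (1,0) (1,1) (1,2)] -> total=7
Click 3 (0,5) count=1: revealed 1 new [(0,5)] -> total=8
Click 4 (1,1) count=1: revealed 0 new [(none)] -> total=8

Answer: ###..#
###...
......
.....#
......
......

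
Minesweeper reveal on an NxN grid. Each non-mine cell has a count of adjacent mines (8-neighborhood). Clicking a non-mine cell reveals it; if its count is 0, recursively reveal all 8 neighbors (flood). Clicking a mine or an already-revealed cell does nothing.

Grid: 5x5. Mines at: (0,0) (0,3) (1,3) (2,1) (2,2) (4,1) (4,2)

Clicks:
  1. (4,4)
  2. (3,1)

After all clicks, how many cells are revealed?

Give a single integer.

Answer: 7

Derivation:
Click 1 (4,4) count=0: revealed 6 new [(2,3) (2,4) (3,3) (3,4) (4,3) (4,4)] -> total=6
Click 2 (3,1) count=4: revealed 1 new [(3,1)] -> total=7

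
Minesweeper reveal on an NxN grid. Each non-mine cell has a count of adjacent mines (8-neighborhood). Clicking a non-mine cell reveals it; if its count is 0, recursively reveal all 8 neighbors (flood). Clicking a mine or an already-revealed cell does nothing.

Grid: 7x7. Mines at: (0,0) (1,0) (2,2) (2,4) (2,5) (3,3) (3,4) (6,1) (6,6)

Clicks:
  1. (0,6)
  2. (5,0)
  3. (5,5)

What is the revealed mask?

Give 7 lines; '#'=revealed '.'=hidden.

Click 1 (0,6) count=0: revealed 12 new [(0,1) (0,2) (0,3) (0,4) (0,5) (0,6) (1,1) (1,2) (1,3) (1,4) (1,5) (1,6)] -> total=12
Click 2 (5,0) count=1: revealed 1 new [(5,0)] -> total=13
Click 3 (5,5) count=1: revealed 1 new [(5,5)] -> total=14

Answer: .######
.######
.......
.......
.......
#....#.
.......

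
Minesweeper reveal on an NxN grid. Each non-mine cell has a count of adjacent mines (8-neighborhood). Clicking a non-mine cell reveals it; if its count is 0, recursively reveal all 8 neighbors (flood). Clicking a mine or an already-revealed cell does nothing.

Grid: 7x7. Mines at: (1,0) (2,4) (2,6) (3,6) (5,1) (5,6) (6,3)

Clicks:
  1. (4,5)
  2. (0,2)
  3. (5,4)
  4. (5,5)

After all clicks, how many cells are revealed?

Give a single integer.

Answer: 32

Derivation:
Click 1 (4,5) count=2: revealed 1 new [(4,5)] -> total=1
Click 2 (0,2) count=0: revealed 31 new [(0,1) (0,2) (0,3) (0,4) (0,5) (0,6) (1,1) (1,2) (1,3) (1,4) (1,5) (1,6) (2,0) (2,1) (2,2) (2,3) (3,0) (3,1) (3,2) (3,3) (3,4) (3,5) (4,0) (4,1) (4,2) (4,3) (4,4) (5,2) (5,3) (5,4) (5,5)] -> total=32
Click 3 (5,4) count=1: revealed 0 new [(none)] -> total=32
Click 4 (5,5) count=1: revealed 0 new [(none)] -> total=32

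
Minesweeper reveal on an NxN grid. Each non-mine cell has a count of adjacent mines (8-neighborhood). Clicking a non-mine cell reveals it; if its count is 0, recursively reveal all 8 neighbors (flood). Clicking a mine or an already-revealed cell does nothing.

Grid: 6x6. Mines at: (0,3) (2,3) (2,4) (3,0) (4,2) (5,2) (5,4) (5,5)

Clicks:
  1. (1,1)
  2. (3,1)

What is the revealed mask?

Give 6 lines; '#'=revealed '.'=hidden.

Click 1 (1,1) count=0: revealed 9 new [(0,0) (0,1) (0,2) (1,0) (1,1) (1,2) (2,0) (2,1) (2,2)] -> total=9
Click 2 (3,1) count=2: revealed 1 new [(3,1)] -> total=10

Answer: ###...
###...
###...
.#....
......
......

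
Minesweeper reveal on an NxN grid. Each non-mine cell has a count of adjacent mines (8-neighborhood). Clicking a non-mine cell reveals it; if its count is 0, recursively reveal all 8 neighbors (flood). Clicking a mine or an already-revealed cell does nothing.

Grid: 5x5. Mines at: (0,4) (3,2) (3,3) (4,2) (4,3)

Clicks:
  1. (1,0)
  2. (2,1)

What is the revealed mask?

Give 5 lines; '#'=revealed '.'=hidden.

Answer: ####.
####.
####.
##...
##...

Derivation:
Click 1 (1,0) count=0: revealed 16 new [(0,0) (0,1) (0,2) (0,3) (1,0) (1,1) (1,2) (1,3) (2,0) (2,1) (2,2) (2,3) (3,0) (3,1) (4,0) (4,1)] -> total=16
Click 2 (2,1) count=1: revealed 0 new [(none)] -> total=16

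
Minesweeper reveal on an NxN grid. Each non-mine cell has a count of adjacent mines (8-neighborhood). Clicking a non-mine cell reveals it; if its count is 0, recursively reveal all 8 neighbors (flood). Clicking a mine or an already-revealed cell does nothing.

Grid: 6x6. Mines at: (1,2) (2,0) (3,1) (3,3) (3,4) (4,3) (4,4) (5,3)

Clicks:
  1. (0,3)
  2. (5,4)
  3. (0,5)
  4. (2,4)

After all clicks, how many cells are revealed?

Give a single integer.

Click 1 (0,3) count=1: revealed 1 new [(0,3)] -> total=1
Click 2 (5,4) count=3: revealed 1 new [(5,4)] -> total=2
Click 3 (0,5) count=0: revealed 8 new [(0,4) (0,5) (1,3) (1,4) (1,5) (2,3) (2,4) (2,5)] -> total=10
Click 4 (2,4) count=2: revealed 0 new [(none)] -> total=10

Answer: 10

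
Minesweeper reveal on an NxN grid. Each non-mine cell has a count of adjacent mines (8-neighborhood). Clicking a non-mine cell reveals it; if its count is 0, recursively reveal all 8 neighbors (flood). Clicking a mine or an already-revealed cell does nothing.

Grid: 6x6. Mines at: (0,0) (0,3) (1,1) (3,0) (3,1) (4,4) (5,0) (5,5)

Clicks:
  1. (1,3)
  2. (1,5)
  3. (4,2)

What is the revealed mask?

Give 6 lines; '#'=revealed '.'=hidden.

Click 1 (1,3) count=1: revealed 1 new [(1,3)] -> total=1
Click 2 (1,5) count=0: revealed 13 new [(0,4) (0,5) (1,2) (1,4) (1,5) (2,2) (2,3) (2,4) (2,5) (3,2) (3,3) (3,4) (3,5)] -> total=14
Click 3 (4,2) count=1: revealed 1 new [(4,2)] -> total=15

Answer: ....##
..####
..####
..####
..#...
......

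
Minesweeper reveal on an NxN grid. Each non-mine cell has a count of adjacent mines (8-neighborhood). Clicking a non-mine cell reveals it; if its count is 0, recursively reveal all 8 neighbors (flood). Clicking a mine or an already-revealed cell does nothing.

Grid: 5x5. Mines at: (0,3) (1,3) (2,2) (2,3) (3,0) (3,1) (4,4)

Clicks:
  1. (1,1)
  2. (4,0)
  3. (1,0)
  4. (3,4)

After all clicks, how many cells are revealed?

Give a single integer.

Answer: 10

Derivation:
Click 1 (1,1) count=1: revealed 1 new [(1,1)] -> total=1
Click 2 (4,0) count=2: revealed 1 new [(4,0)] -> total=2
Click 3 (1,0) count=0: revealed 7 new [(0,0) (0,1) (0,2) (1,0) (1,2) (2,0) (2,1)] -> total=9
Click 4 (3,4) count=2: revealed 1 new [(3,4)] -> total=10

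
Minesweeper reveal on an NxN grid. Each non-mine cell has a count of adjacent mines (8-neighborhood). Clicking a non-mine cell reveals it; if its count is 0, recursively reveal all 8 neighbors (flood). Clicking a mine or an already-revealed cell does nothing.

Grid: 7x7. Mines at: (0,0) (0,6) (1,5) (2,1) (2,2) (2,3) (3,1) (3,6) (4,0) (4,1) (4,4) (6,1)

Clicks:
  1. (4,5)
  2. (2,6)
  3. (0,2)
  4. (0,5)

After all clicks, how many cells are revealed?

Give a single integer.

Click 1 (4,5) count=2: revealed 1 new [(4,5)] -> total=1
Click 2 (2,6) count=2: revealed 1 new [(2,6)] -> total=2
Click 3 (0,2) count=0: revealed 8 new [(0,1) (0,2) (0,3) (0,4) (1,1) (1,2) (1,3) (1,4)] -> total=10
Click 4 (0,5) count=2: revealed 1 new [(0,5)] -> total=11

Answer: 11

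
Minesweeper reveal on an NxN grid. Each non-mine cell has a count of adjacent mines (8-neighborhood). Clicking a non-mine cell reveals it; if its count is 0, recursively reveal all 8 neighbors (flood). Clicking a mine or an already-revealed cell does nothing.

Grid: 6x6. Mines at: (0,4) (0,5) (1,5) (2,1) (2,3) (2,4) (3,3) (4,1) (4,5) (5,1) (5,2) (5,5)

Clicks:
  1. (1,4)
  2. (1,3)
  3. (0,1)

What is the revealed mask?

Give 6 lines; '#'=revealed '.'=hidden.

Click 1 (1,4) count=5: revealed 1 new [(1,4)] -> total=1
Click 2 (1,3) count=3: revealed 1 new [(1,3)] -> total=2
Click 3 (0,1) count=0: revealed 7 new [(0,0) (0,1) (0,2) (0,3) (1,0) (1,1) (1,2)] -> total=9

Answer: ####..
#####.
......
......
......
......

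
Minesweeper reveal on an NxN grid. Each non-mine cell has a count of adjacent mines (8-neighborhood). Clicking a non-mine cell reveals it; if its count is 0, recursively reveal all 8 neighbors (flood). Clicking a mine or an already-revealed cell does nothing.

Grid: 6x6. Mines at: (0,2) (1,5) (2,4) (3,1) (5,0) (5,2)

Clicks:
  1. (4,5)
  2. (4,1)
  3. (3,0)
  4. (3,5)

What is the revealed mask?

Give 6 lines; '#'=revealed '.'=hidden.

Answer: ......
......
......
#..###
.#.###
...###

Derivation:
Click 1 (4,5) count=0: revealed 9 new [(3,3) (3,4) (3,5) (4,3) (4,4) (4,5) (5,3) (5,4) (5,5)] -> total=9
Click 2 (4,1) count=3: revealed 1 new [(4,1)] -> total=10
Click 3 (3,0) count=1: revealed 1 new [(3,0)] -> total=11
Click 4 (3,5) count=1: revealed 0 new [(none)] -> total=11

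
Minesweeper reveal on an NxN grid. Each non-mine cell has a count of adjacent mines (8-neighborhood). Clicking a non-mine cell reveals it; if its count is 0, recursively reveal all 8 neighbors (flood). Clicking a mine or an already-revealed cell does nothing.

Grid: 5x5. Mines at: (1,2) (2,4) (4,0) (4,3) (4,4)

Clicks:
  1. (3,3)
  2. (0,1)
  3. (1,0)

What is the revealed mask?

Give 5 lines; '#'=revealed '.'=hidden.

Click 1 (3,3) count=3: revealed 1 new [(3,3)] -> total=1
Click 2 (0,1) count=1: revealed 1 new [(0,1)] -> total=2
Click 3 (1,0) count=0: revealed 7 new [(0,0) (1,0) (1,1) (2,0) (2,1) (3,0) (3,1)] -> total=9

Answer: ##...
##...
##...
##.#.
.....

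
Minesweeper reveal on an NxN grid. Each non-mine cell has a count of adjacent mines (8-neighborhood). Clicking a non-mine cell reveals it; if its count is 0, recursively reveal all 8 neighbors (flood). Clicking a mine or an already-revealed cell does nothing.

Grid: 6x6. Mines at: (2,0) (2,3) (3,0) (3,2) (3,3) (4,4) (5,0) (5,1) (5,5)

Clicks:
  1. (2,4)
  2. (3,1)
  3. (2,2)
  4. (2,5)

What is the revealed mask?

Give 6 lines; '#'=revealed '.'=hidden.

Click 1 (2,4) count=2: revealed 1 new [(2,4)] -> total=1
Click 2 (3,1) count=3: revealed 1 new [(3,1)] -> total=2
Click 3 (2,2) count=3: revealed 1 new [(2,2)] -> total=3
Click 4 (2,5) count=0: revealed 15 new [(0,0) (0,1) (0,2) (0,3) (0,4) (0,5) (1,0) (1,1) (1,2) (1,3) (1,4) (1,5) (2,5) (3,4) (3,5)] -> total=18

Answer: ######
######
..#.##
.#..##
......
......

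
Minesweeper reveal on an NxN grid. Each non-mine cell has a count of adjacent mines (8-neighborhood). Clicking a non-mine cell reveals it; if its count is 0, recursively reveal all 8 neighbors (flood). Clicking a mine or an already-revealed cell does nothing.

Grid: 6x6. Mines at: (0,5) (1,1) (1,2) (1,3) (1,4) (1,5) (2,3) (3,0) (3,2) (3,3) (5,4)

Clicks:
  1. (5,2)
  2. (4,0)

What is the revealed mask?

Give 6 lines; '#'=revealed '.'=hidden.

Answer: ......
......
......
......
####..
####..

Derivation:
Click 1 (5,2) count=0: revealed 8 new [(4,0) (4,1) (4,2) (4,3) (5,0) (5,1) (5,2) (5,3)] -> total=8
Click 2 (4,0) count=1: revealed 0 new [(none)] -> total=8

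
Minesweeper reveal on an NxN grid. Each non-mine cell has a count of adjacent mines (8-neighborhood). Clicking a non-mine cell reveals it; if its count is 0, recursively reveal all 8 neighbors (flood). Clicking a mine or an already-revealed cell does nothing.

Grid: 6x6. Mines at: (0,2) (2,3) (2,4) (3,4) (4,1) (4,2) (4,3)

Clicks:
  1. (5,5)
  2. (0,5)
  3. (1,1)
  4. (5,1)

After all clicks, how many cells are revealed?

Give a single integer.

Click 1 (5,5) count=0: revealed 4 new [(4,4) (4,5) (5,4) (5,5)] -> total=4
Click 2 (0,5) count=0: revealed 6 new [(0,3) (0,4) (0,5) (1,3) (1,4) (1,5)] -> total=10
Click 3 (1,1) count=1: revealed 1 new [(1,1)] -> total=11
Click 4 (5,1) count=2: revealed 1 new [(5,1)] -> total=12

Answer: 12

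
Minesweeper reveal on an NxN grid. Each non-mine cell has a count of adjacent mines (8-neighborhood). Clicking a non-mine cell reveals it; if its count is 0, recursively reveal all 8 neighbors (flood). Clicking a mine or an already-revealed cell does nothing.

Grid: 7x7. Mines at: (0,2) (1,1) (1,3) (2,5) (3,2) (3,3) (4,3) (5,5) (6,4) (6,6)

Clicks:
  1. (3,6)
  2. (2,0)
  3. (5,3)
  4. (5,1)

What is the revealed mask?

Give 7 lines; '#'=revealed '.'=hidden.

Click 1 (3,6) count=1: revealed 1 new [(3,6)] -> total=1
Click 2 (2,0) count=1: revealed 1 new [(2,0)] -> total=2
Click 3 (5,3) count=2: revealed 1 new [(5,3)] -> total=3
Click 4 (5,1) count=0: revealed 13 new [(2,1) (3,0) (3,1) (4,0) (4,1) (4,2) (5,0) (5,1) (5,2) (6,0) (6,1) (6,2) (6,3)] -> total=16

Answer: .......
.......
##.....
##....#
###....
####...
####...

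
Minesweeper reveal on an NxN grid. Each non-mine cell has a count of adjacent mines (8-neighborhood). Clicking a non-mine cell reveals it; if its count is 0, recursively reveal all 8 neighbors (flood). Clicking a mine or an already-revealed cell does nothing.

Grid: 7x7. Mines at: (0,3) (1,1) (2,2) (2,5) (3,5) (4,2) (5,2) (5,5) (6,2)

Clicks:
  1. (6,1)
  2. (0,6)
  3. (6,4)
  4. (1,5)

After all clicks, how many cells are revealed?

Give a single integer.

Answer: 8

Derivation:
Click 1 (6,1) count=2: revealed 1 new [(6,1)] -> total=1
Click 2 (0,6) count=0: revealed 6 new [(0,4) (0,5) (0,6) (1,4) (1,5) (1,6)] -> total=7
Click 3 (6,4) count=1: revealed 1 new [(6,4)] -> total=8
Click 4 (1,5) count=1: revealed 0 new [(none)] -> total=8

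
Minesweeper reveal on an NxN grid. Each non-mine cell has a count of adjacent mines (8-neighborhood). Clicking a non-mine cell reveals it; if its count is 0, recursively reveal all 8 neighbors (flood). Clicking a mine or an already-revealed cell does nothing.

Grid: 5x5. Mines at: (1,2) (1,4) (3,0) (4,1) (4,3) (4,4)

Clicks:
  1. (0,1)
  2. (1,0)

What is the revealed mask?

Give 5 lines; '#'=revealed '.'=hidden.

Click 1 (0,1) count=1: revealed 1 new [(0,1)] -> total=1
Click 2 (1,0) count=0: revealed 5 new [(0,0) (1,0) (1,1) (2,0) (2,1)] -> total=6

Answer: ##...
##...
##...
.....
.....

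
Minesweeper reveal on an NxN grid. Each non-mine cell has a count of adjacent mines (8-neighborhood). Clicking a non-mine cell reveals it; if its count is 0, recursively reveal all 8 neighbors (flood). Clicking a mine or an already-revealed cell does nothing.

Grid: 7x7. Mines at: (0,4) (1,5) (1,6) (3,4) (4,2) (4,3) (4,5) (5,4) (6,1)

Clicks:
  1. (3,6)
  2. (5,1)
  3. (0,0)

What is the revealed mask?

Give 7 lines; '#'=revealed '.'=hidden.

Click 1 (3,6) count=1: revealed 1 new [(3,6)] -> total=1
Click 2 (5,1) count=2: revealed 1 new [(5,1)] -> total=2
Click 3 (0,0) count=0: revealed 19 new [(0,0) (0,1) (0,2) (0,3) (1,0) (1,1) (1,2) (1,3) (2,0) (2,1) (2,2) (2,3) (3,0) (3,1) (3,2) (3,3) (4,0) (4,1) (5,0)] -> total=21

Answer: ####...
####...
####...
####..#
##.....
##.....
.......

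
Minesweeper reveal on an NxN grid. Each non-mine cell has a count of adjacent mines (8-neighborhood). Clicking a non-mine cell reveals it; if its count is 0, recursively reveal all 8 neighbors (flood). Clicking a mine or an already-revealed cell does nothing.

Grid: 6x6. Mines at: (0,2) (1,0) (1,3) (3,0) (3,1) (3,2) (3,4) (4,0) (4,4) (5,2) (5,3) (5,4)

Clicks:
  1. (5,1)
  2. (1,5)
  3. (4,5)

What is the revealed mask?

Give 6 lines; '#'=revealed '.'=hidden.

Click 1 (5,1) count=2: revealed 1 new [(5,1)] -> total=1
Click 2 (1,5) count=0: revealed 6 new [(0,4) (0,5) (1,4) (1,5) (2,4) (2,5)] -> total=7
Click 3 (4,5) count=3: revealed 1 new [(4,5)] -> total=8

Answer: ....##
....##
....##
......
.....#
.#....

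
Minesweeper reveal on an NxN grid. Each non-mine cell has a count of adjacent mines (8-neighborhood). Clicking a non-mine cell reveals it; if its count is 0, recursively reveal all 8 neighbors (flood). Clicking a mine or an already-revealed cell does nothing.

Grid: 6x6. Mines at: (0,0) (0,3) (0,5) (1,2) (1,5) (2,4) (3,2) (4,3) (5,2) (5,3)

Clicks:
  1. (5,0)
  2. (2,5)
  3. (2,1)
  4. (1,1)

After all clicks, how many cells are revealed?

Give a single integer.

Answer: 11

Derivation:
Click 1 (5,0) count=0: revealed 10 new [(1,0) (1,1) (2,0) (2,1) (3,0) (3,1) (4,0) (4,1) (5,0) (5,1)] -> total=10
Click 2 (2,5) count=2: revealed 1 new [(2,5)] -> total=11
Click 3 (2,1) count=2: revealed 0 new [(none)] -> total=11
Click 4 (1,1) count=2: revealed 0 new [(none)] -> total=11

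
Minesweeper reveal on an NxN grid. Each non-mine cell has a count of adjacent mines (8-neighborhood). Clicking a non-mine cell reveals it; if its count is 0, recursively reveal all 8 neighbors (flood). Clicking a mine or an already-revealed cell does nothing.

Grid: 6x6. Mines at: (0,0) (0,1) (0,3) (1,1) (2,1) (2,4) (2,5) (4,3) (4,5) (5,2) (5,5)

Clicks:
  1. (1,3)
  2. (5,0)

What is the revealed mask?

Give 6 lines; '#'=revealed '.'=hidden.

Answer: ......
...#..
......
##....
##....
##....

Derivation:
Click 1 (1,3) count=2: revealed 1 new [(1,3)] -> total=1
Click 2 (5,0) count=0: revealed 6 new [(3,0) (3,1) (4,0) (4,1) (5,0) (5,1)] -> total=7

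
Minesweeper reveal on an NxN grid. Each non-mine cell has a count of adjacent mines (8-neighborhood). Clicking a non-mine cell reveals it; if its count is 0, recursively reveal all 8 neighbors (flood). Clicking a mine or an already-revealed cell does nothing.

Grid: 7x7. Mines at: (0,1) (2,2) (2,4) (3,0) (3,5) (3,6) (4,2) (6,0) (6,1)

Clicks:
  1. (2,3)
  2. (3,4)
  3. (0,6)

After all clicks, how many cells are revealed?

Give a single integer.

Answer: 14

Derivation:
Click 1 (2,3) count=2: revealed 1 new [(2,3)] -> total=1
Click 2 (3,4) count=2: revealed 1 new [(3,4)] -> total=2
Click 3 (0,6) count=0: revealed 12 new [(0,2) (0,3) (0,4) (0,5) (0,6) (1,2) (1,3) (1,4) (1,5) (1,6) (2,5) (2,6)] -> total=14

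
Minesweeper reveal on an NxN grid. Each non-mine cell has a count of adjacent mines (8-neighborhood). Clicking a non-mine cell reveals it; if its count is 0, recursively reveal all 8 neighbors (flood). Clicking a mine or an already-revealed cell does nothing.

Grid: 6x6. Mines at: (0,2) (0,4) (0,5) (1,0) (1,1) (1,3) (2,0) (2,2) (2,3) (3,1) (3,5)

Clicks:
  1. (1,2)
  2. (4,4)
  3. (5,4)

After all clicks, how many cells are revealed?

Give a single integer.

Answer: 16

Derivation:
Click 1 (1,2) count=5: revealed 1 new [(1,2)] -> total=1
Click 2 (4,4) count=1: revealed 1 new [(4,4)] -> total=2
Click 3 (5,4) count=0: revealed 14 new [(3,2) (3,3) (3,4) (4,0) (4,1) (4,2) (4,3) (4,5) (5,0) (5,1) (5,2) (5,3) (5,4) (5,5)] -> total=16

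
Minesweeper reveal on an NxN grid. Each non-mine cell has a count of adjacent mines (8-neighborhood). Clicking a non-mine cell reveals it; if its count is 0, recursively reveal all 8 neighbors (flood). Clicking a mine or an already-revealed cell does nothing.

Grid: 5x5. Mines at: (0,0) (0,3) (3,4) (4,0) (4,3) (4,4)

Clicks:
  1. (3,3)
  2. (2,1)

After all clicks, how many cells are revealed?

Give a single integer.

Click 1 (3,3) count=3: revealed 1 new [(3,3)] -> total=1
Click 2 (2,1) count=0: revealed 11 new [(1,0) (1,1) (1,2) (1,3) (2,0) (2,1) (2,2) (2,3) (3,0) (3,1) (3,2)] -> total=12

Answer: 12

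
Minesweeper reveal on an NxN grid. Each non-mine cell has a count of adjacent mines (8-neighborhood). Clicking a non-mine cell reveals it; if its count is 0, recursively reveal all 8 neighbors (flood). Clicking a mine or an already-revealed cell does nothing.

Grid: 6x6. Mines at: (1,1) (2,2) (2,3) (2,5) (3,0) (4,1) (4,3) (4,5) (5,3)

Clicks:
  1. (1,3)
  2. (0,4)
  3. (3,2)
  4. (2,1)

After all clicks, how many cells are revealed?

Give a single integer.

Click 1 (1,3) count=2: revealed 1 new [(1,3)] -> total=1
Click 2 (0,4) count=0: revealed 7 new [(0,2) (0,3) (0,4) (0,5) (1,2) (1,4) (1,5)] -> total=8
Click 3 (3,2) count=4: revealed 1 new [(3,2)] -> total=9
Click 4 (2,1) count=3: revealed 1 new [(2,1)] -> total=10

Answer: 10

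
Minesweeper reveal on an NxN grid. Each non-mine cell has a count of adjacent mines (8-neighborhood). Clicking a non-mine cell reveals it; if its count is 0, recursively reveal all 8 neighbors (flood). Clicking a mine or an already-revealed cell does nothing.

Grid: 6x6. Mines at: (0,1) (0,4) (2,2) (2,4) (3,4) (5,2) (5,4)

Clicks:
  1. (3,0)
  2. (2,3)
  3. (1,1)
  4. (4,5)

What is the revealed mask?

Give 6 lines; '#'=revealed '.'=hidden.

Click 1 (3,0) count=0: revealed 10 new [(1,0) (1,1) (2,0) (2,1) (3,0) (3,1) (4,0) (4,1) (5,0) (5,1)] -> total=10
Click 2 (2,3) count=3: revealed 1 new [(2,3)] -> total=11
Click 3 (1,1) count=2: revealed 0 new [(none)] -> total=11
Click 4 (4,5) count=2: revealed 1 new [(4,5)] -> total=12

Answer: ......
##....
##.#..
##....
##...#
##....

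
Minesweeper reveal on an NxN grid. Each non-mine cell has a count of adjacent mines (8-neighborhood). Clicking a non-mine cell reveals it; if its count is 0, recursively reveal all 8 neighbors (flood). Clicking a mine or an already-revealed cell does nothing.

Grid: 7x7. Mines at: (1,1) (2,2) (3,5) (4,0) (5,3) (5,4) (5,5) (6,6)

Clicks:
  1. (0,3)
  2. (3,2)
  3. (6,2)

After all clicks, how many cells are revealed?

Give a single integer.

Click 1 (0,3) count=0: revealed 14 new [(0,2) (0,3) (0,4) (0,5) (0,6) (1,2) (1,3) (1,4) (1,5) (1,6) (2,3) (2,4) (2,5) (2,6)] -> total=14
Click 2 (3,2) count=1: revealed 1 new [(3,2)] -> total=15
Click 3 (6,2) count=1: revealed 1 new [(6,2)] -> total=16

Answer: 16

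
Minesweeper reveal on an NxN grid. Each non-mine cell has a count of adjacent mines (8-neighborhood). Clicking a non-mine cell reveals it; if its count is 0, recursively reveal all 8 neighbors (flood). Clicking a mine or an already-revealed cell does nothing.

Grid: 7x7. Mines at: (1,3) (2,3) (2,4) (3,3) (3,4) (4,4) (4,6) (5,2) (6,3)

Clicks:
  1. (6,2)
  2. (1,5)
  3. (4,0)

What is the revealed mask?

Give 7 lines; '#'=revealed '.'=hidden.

Click 1 (6,2) count=2: revealed 1 new [(6,2)] -> total=1
Click 2 (1,5) count=1: revealed 1 new [(1,5)] -> total=2
Click 3 (4,0) count=0: revealed 19 new [(0,0) (0,1) (0,2) (1,0) (1,1) (1,2) (2,0) (2,1) (2,2) (3,0) (3,1) (3,2) (4,0) (4,1) (4,2) (5,0) (5,1) (6,0) (6,1)] -> total=21

Answer: ###....
###..#.
###....
###....
###....
##.....
###....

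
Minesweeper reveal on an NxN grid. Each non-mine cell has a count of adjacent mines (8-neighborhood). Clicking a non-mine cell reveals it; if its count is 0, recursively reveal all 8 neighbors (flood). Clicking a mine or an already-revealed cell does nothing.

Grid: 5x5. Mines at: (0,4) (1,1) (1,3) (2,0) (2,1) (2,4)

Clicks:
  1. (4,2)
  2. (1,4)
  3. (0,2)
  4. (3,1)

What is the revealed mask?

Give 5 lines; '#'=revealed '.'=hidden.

Click 1 (4,2) count=0: revealed 10 new [(3,0) (3,1) (3,2) (3,3) (3,4) (4,0) (4,1) (4,2) (4,3) (4,4)] -> total=10
Click 2 (1,4) count=3: revealed 1 new [(1,4)] -> total=11
Click 3 (0,2) count=2: revealed 1 new [(0,2)] -> total=12
Click 4 (3,1) count=2: revealed 0 new [(none)] -> total=12

Answer: ..#..
....#
.....
#####
#####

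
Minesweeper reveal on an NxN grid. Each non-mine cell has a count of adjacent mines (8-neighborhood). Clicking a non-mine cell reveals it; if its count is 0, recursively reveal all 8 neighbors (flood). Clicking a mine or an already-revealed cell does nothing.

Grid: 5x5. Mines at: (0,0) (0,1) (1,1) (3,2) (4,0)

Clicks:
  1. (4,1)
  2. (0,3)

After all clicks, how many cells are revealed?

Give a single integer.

Click 1 (4,1) count=2: revealed 1 new [(4,1)] -> total=1
Click 2 (0,3) count=0: revealed 13 new [(0,2) (0,3) (0,4) (1,2) (1,3) (1,4) (2,2) (2,3) (2,4) (3,3) (3,4) (4,3) (4,4)] -> total=14

Answer: 14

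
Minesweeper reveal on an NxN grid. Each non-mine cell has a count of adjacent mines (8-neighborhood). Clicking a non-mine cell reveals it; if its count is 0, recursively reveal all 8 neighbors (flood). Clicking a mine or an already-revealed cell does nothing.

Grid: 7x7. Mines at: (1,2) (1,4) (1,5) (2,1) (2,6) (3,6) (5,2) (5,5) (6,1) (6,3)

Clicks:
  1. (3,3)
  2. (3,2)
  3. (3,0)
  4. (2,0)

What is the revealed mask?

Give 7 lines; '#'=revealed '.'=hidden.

Click 1 (3,3) count=0: revealed 12 new [(2,2) (2,3) (2,4) (2,5) (3,2) (3,3) (3,4) (3,5) (4,2) (4,3) (4,4) (4,5)] -> total=12
Click 2 (3,2) count=1: revealed 0 new [(none)] -> total=12
Click 3 (3,0) count=1: revealed 1 new [(3,0)] -> total=13
Click 4 (2,0) count=1: revealed 1 new [(2,0)] -> total=14

Answer: .......
.......
#.####.
#.####.
..####.
.......
.......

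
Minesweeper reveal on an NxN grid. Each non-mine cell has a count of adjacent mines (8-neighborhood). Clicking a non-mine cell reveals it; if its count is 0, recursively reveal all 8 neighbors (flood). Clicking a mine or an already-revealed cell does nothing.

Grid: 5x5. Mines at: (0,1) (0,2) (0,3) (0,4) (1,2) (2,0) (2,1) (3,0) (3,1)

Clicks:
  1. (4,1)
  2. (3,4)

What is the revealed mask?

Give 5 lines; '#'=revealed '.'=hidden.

Click 1 (4,1) count=2: revealed 1 new [(4,1)] -> total=1
Click 2 (3,4) count=0: revealed 11 new [(1,3) (1,4) (2,2) (2,3) (2,4) (3,2) (3,3) (3,4) (4,2) (4,3) (4,4)] -> total=12

Answer: .....
...##
..###
..###
.####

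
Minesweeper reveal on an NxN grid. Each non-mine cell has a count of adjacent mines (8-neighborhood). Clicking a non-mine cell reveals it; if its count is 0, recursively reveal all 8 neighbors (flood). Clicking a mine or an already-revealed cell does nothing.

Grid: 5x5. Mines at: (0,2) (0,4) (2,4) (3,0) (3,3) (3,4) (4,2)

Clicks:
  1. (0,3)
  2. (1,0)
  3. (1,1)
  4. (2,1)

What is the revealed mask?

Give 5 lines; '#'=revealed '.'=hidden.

Answer: ##.#.
##...
##...
.....
.....

Derivation:
Click 1 (0,3) count=2: revealed 1 new [(0,3)] -> total=1
Click 2 (1,0) count=0: revealed 6 new [(0,0) (0,1) (1,0) (1,1) (2,0) (2,1)] -> total=7
Click 3 (1,1) count=1: revealed 0 new [(none)] -> total=7
Click 4 (2,1) count=1: revealed 0 new [(none)] -> total=7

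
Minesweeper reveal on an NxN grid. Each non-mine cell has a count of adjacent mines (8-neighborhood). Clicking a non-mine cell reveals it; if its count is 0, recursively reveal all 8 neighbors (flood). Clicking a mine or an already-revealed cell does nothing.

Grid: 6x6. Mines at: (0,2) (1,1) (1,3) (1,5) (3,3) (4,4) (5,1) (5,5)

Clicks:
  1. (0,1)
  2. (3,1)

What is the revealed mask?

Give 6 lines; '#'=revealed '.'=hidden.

Answer: .#....
......
###...
###...
###...
......

Derivation:
Click 1 (0,1) count=2: revealed 1 new [(0,1)] -> total=1
Click 2 (3,1) count=0: revealed 9 new [(2,0) (2,1) (2,2) (3,0) (3,1) (3,2) (4,0) (4,1) (4,2)] -> total=10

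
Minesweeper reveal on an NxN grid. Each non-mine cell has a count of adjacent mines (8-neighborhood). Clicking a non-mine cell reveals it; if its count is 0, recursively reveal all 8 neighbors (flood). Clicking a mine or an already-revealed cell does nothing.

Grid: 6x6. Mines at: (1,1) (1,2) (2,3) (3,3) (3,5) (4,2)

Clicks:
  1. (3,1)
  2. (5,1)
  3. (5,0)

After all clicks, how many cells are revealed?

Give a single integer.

Click 1 (3,1) count=1: revealed 1 new [(3,1)] -> total=1
Click 2 (5,1) count=1: revealed 1 new [(5,1)] -> total=2
Click 3 (5,0) count=0: revealed 6 new [(2,0) (2,1) (3,0) (4,0) (4,1) (5,0)] -> total=8

Answer: 8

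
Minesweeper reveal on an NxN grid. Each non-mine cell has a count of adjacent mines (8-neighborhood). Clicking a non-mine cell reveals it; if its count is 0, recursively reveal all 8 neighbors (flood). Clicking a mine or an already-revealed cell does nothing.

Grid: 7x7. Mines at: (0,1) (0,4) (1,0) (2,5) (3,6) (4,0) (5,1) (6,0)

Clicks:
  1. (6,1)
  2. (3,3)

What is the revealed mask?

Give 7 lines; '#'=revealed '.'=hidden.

Click 1 (6,1) count=2: revealed 1 new [(6,1)] -> total=1
Click 2 (3,3) count=0: revealed 29 new [(1,1) (1,2) (1,3) (1,4) (2,1) (2,2) (2,3) (2,4) (3,1) (3,2) (3,3) (3,4) (3,5) (4,1) (4,2) (4,3) (4,4) (4,5) (4,6) (5,2) (5,3) (5,4) (5,5) (5,6) (6,2) (6,3) (6,4) (6,5) (6,6)] -> total=30

Answer: .......
.####..
.####..
.#####.
.######
..#####
.######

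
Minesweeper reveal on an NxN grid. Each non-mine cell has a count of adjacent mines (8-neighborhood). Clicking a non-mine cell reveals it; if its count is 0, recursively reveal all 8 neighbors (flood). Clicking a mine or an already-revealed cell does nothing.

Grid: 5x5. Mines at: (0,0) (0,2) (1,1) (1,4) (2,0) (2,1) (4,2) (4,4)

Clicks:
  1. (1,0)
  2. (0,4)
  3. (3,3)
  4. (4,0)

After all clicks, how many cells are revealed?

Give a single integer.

Answer: 7

Derivation:
Click 1 (1,0) count=4: revealed 1 new [(1,0)] -> total=1
Click 2 (0,4) count=1: revealed 1 new [(0,4)] -> total=2
Click 3 (3,3) count=2: revealed 1 new [(3,3)] -> total=3
Click 4 (4,0) count=0: revealed 4 new [(3,0) (3,1) (4,0) (4,1)] -> total=7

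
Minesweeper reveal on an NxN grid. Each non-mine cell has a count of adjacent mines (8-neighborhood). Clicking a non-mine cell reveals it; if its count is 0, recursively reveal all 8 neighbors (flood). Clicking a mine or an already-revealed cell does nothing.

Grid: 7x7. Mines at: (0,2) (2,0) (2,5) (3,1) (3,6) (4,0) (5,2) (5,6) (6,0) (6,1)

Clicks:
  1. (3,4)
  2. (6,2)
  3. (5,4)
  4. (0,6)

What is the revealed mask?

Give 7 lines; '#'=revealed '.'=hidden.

Answer: ...####
..#####
..###..
..####.
..####.
...###.
..####.

Derivation:
Click 1 (3,4) count=1: revealed 1 new [(3,4)] -> total=1
Click 2 (6,2) count=2: revealed 1 new [(6,2)] -> total=2
Click 3 (5,4) count=0: revealed 19 new [(1,2) (1,3) (1,4) (2,2) (2,3) (2,4) (3,2) (3,3) (3,5) (4,2) (4,3) (4,4) (4,5) (5,3) (5,4) (5,5) (6,3) (6,4) (6,5)] -> total=21
Click 4 (0,6) count=0: revealed 6 new [(0,3) (0,4) (0,5) (0,6) (1,5) (1,6)] -> total=27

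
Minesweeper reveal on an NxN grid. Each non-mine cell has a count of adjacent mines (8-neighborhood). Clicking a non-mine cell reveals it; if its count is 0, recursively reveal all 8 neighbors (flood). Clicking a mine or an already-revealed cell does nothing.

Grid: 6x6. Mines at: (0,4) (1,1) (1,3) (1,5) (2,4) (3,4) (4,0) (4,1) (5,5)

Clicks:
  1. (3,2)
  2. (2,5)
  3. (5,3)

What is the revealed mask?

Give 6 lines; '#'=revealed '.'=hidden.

Answer: ......
......
.....#
..#...
..###.
..###.

Derivation:
Click 1 (3,2) count=1: revealed 1 new [(3,2)] -> total=1
Click 2 (2,5) count=3: revealed 1 new [(2,5)] -> total=2
Click 3 (5,3) count=0: revealed 6 new [(4,2) (4,3) (4,4) (5,2) (5,3) (5,4)] -> total=8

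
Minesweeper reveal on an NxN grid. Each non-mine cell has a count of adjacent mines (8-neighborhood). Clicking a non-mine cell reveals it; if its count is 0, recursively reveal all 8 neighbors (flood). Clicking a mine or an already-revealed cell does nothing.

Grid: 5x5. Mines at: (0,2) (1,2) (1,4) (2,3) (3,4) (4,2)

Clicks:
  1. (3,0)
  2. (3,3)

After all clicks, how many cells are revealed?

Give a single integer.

Click 1 (3,0) count=0: revealed 10 new [(0,0) (0,1) (1,0) (1,1) (2,0) (2,1) (3,0) (3,1) (4,0) (4,1)] -> total=10
Click 2 (3,3) count=3: revealed 1 new [(3,3)] -> total=11

Answer: 11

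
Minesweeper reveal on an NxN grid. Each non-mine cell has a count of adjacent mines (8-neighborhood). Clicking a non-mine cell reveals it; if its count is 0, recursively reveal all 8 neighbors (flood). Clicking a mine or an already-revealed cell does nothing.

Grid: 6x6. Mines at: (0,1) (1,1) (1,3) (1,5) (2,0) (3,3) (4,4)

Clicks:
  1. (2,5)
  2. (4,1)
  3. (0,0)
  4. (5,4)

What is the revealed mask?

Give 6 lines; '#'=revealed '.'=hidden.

Click 1 (2,5) count=1: revealed 1 new [(2,5)] -> total=1
Click 2 (4,1) count=0: revealed 11 new [(3,0) (3,1) (3,2) (4,0) (4,1) (4,2) (4,3) (5,0) (5,1) (5,2) (5,3)] -> total=12
Click 3 (0,0) count=2: revealed 1 new [(0,0)] -> total=13
Click 4 (5,4) count=1: revealed 1 new [(5,4)] -> total=14

Answer: #.....
......
.....#
###...
####..
#####.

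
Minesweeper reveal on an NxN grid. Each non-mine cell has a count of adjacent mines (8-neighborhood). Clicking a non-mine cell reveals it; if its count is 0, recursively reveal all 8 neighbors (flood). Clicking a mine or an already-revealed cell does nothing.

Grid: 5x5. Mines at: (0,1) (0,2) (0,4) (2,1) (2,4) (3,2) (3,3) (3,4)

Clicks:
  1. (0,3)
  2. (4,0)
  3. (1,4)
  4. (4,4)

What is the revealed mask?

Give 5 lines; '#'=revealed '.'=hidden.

Answer: ...#.
....#
.....
##...
##..#

Derivation:
Click 1 (0,3) count=2: revealed 1 new [(0,3)] -> total=1
Click 2 (4,0) count=0: revealed 4 new [(3,0) (3,1) (4,0) (4,1)] -> total=5
Click 3 (1,4) count=2: revealed 1 new [(1,4)] -> total=6
Click 4 (4,4) count=2: revealed 1 new [(4,4)] -> total=7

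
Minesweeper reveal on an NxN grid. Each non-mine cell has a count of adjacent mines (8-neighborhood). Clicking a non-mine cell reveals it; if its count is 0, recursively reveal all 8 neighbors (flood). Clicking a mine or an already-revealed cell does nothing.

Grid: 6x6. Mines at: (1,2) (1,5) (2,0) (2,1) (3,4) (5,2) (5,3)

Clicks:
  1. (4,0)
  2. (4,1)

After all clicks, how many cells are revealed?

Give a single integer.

Answer: 6

Derivation:
Click 1 (4,0) count=0: revealed 6 new [(3,0) (3,1) (4,0) (4,1) (5,0) (5,1)] -> total=6
Click 2 (4,1) count=1: revealed 0 new [(none)] -> total=6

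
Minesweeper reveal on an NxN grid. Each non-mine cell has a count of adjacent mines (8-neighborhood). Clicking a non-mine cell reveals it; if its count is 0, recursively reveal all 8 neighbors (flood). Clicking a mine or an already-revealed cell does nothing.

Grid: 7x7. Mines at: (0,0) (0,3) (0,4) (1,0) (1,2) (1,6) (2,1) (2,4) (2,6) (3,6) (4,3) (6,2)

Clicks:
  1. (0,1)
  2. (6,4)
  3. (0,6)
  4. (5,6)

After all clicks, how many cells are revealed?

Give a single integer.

Answer: 13

Derivation:
Click 1 (0,1) count=3: revealed 1 new [(0,1)] -> total=1
Click 2 (6,4) count=0: revealed 11 new [(4,4) (4,5) (4,6) (5,3) (5,4) (5,5) (5,6) (6,3) (6,4) (6,5) (6,6)] -> total=12
Click 3 (0,6) count=1: revealed 1 new [(0,6)] -> total=13
Click 4 (5,6) count=0: revealed 0 new [(none)] -> total=13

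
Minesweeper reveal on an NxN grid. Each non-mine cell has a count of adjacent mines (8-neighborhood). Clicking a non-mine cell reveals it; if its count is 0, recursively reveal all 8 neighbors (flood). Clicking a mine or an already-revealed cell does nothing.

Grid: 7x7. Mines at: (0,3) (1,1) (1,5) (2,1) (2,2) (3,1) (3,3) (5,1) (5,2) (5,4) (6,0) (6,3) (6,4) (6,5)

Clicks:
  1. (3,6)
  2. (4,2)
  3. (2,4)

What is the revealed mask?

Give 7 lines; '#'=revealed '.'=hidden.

Click 1 (3,6) count=0: revealed 11 new [(2,4) (2,5) (2,6) (3,4) (3,5) (3,6) (4,4) (4,5) (4,6) (5,5) (5,6)] -> total=11
Click 2 (4,2) count=4: revealed 1 new [(4,2)] -> total=12
Click 3 (2,4) count=2: revealed 0 new [(none)] -> total=12

Answer: .......
.......
....###
....###
..#.###
.....##
.......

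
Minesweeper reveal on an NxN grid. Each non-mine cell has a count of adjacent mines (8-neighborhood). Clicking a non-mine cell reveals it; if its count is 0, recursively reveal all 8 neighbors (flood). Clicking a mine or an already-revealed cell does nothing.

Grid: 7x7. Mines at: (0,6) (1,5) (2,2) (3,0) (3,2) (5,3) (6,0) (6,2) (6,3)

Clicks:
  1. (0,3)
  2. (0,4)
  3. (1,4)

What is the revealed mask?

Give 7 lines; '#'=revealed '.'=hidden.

Answer: #####..
#####..
##.....
.......
.......
.......
.......

Derivation:
Click 1 (0,3) count=0: revealed 12 new [(0,0) (0,1) (0,2) (0,3) (0,4) (1,0) (1,1) (1,2) (1,3) (1,4) (2,0) (2,1)] -> total=12
Click 2 (0,4) count=1: revealed 0 new [(none)] -> total=12
Click 3 (1,4) count=1: revealed 0 new [(none)] -> total=12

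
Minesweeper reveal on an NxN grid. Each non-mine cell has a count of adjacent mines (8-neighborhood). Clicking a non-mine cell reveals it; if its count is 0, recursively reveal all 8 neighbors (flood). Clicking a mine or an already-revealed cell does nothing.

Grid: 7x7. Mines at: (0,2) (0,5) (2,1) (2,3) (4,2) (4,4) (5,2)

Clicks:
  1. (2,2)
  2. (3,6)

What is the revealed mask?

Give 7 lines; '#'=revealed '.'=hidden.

Click 1 (2,2) count=2: revealed 1 new [(2,2)] -> total=1
Click 2 (3,6) count=0: revealed 19 new [(1,4) (1,5) (1,6) (2,4) (2,5) (2,6) (3,4) (3,5) (3,6) (4,5) (4,6) (5,3) (5,4) (5,5) (5,6) (6,3) (6,4) (6,5) (6,6)] -> total=20

Answer: .......
....###
..#.###
....###
.....##
...####
...####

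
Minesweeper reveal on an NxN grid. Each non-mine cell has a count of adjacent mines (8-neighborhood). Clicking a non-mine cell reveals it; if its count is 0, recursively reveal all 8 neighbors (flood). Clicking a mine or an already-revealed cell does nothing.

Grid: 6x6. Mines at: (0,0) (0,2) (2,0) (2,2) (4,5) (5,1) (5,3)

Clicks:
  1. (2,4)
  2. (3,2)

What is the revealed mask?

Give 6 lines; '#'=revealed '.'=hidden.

Click 1 (2,4) count=0: revealed 12 new [(0,3) (0,4) (0,5) (1,3) (1,4) (1,5) (2,3) (2,4) (2,5) (3,3) (3,4) (3,5)] -> total=12
Click 2 (3,2) count=1: revealed 1 new [(3,2)] -> total=13

Answer: ...###
...###
...###
..####
......
......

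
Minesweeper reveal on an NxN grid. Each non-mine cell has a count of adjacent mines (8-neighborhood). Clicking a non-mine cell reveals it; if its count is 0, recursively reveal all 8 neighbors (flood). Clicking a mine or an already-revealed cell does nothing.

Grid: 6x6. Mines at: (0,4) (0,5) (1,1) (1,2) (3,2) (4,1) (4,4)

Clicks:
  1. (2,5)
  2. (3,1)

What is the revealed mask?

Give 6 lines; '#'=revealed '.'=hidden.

Answer: ......
...###
...###
.#.###
......
......

Derivation:
Click 1 (2,5) count=0: revealed 9 new [(1,3) (1,4) (1,5) (2,3) (2,4) (2,5) (3,3) (3,4) (3,5)] -> total=9
Click 2 (3,1) count=2: revealed 1 new [(3,1)] -> total=10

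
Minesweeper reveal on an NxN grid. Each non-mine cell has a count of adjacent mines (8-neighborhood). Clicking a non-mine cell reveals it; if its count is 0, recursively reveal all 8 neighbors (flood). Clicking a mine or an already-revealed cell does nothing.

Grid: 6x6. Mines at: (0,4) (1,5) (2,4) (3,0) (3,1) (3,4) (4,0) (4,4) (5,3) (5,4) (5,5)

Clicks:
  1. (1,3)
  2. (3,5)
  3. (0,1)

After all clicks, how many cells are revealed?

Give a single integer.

Click 1 (1,3) count=2: revealed 1 new [(1,3)] -> total=1
Click 2 (3,5) count=3: revealed 1 new [(3,5)] -> total=2
Click 3 (0,1) count=0: revealed 11 new [(0,0) (0,1) (0,2) (0,3) (1,0) (1,1) (1,2) (2,0) (2,1) (2,2) (2,3)] -> total=13

Answer: 13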